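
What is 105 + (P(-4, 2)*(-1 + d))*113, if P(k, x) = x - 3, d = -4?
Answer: 670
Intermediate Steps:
P(k, x) = -3 + x
105 + (P(-4, 2)*(-1 + d))*113 = 105 + ((-3 + 2)*(-1 - 4))*113 = 105 - 1*(-5)*113 = 105 + 5*113 = 105 + 565 = 670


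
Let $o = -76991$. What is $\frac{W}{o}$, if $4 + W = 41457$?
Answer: $- \frac{41453}{76991} \approx -0.53841$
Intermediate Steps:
$W = 41453$ ($W = -4 + 41457 = 41453$)
$\frac{W}{o} = \frac{41453}{-76991} = 41453 \left(- \frac{1}{76991}\right) = - \frac{41453}{76991}$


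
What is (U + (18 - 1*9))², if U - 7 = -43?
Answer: 729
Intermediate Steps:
U = -36 (U = 7 - 43 = -36)
(U + (18 - 1*9))² = (-36 + (18 - 1*9))² = (-36 + (18 - 9))² = (-36 + 9)² = (-27)² = 729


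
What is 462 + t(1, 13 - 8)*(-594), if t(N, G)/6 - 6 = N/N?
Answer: -24486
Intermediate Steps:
t(N, G) = 42 (t(N, G) = 36 + 6*(N/N) = 36 + 6*1 = 36 + 6 = 42)
462 + t(1, 13 - 8)*(-594) = 462 + 42*(-594) = 462 - 24948 = -24486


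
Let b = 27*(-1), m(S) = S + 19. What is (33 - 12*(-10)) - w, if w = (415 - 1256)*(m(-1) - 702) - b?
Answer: -575118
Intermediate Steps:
m(S) = 19 + S
b = -27
w = 575271 (w = (415 - 1256)*((19 - 1) - 702) - 1*(-27) = -841*(18 - 702) + 27 = -841*(-684) + 27 = 575244 + 27 = 575271)
(33 - 12*(-10)) - w = (33 - 12*(-10)) - 1*575271 = (33 + 120) - 575271 = 153 - 575271 = -575118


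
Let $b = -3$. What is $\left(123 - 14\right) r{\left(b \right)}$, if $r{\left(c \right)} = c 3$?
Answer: $-981$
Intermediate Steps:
$r{\left(c \right)} = 3 c$
$\left(123 - 14\right) r{\left(b \right)} = \left(123 - 14\right) 3 \left(-3\right) = 109 \left(-9\right) = -981$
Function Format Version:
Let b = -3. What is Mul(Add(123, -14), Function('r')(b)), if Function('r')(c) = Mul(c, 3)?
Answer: -981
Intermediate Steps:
Function('r')(c) = Mul(3, c)
Mul(Add(123, -14), Function('r')(b)) = Mul(Add(123, -14), Mul(3, -3)) = Mul(109, -9) = -981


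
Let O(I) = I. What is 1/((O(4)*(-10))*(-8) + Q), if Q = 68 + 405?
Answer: 1/793 ≈ 0.0012610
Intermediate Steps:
Q = 473
1/((O(4)*(-10))*(-8) + Q) = 1/((4*(-10))*(-8) + 473) = 1/(-40*(-8) + 473) = 1/(320 + 473) = 1/793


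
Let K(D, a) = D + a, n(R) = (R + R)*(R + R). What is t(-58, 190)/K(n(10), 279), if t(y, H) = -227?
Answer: -227/679 ≈ -0.33432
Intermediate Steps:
n(R) = 4*R**2 (n(R) = (2*R)*(2*R) = 4*R**2)
t(-58, 190)/K(n(10), 279) = -227/(4*10**2 + 279) = -227/(4*100 + 279) = -227/(400 + 279) = -227/679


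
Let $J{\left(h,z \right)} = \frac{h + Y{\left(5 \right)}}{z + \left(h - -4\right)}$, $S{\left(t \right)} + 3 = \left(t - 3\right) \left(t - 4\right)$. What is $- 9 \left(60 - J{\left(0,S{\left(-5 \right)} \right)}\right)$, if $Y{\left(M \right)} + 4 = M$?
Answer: $- \frac{39411}{73} \approx -539.88$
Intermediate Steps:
$Y{\left(M \right)} = -4 + M$
$S{\left(t \right)} = -3 + \left(-4 + t\right) \left(-3 + t\right)$ ($S{\left(t \right)} = -3 + \left(t - 3\right) \left(t - 4\right) = -3 + \left(-3 + t\right) \left(-4 + t\right) = -3 + \left(-4 + t\right) \left(-3 + t\right)$)
$J{\left(h,z \right)} = \frac{1 + h}{4 + h + z}$ ($J{\left(h,z \right)} = \frac{h + \left(-4 + 5\right)}{z + \left(h - -4\right)} = \frac{h + 1}{z + \left(h + 4\right)} = \frac{1 + h}{z + \left(4 + h\right)} = \frac{1 + h}{4 + h + z}$)
$- 9 \left(60 - J{\left(0,S{\left(-5 \right)} \right)}\right) = - 9 \left(60 - \frac{1 + 0}{4 + 0 + \left(9 + \left(-5\right)^{2} - -35\right)}\right) = - 9 \left(60 - \frac{1}{4 + 0 + \left(9 + 25 + 35\right)} 1\right) = - 9 \left(60 - \frac{1}{4 + 0 + 69} \cdot 1\right) = - 9 \left(60 - \frac{1}{73} \cdot 1\right) = - 9 \left(60 - \frac{1}{73}\right) = \left(-9\right) \frac{4379}{73} = - \frac{39411}{73}$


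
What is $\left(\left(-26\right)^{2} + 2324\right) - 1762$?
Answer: $1238$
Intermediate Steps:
$\left(\left(-26\right)^{2} + 2324\right) - 1762 = \left(676 + 2324\right) - 1762 = 3000 - 1762 = 1238$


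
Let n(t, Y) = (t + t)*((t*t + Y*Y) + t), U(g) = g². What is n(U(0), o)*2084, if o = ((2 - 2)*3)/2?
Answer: 0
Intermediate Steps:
o = 0 (o = (0*3)*(½) = 0*(½) = 0)
n(t, Y) = 2*t*(t + Y² + t²) (n(t, Y) = (2*t)*((t² + Y²) + t) = (2*t)*((Y² + t²) + t) = (2*t)*(t + Y² + t²) = 2*t*(t + Y² + t²))
n(U(0), o)*2084 = (2*0²*(0² + 0² + (0²)²))*2084 = (2*0*(0 + 0 + 0²))*2084 = (2*0*(0 + 0 + 0))*2084 = (2*0*0)*2084 = 0*2084 = 0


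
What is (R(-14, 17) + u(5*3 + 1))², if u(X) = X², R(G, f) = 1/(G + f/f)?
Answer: 11068929/169 ≈ 65497.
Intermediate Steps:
R(G, f) = 1/(1 + G) (R(G, f) = 1/(G + 1) = 1/(1 + G))
(R(-14, 17) + u(5*3 + 1))² = (1/(1 - 14) + (5*3 + 1)²)² = (1/(-13) + (15 + 1)²)² = (-1/13 + 16²)² = (-1/13 + 256)² = (3327/13)² = 11068929/169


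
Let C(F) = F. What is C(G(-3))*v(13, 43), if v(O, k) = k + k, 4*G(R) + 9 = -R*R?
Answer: -387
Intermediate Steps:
G(R) = -9/4 - R²/4 (G(R) = -9/4 + (-R*R)/4 = -9/4 + (-R²)/4 = -9/4 - R²/4)
v(O, k) = 2*k
C(G(-3))*v(13, 43) = (-9/4 - ¼*(-3)²)*(2*43) = (-9/4 - ¼*9)*86 = (-9/4 - 9/4)*86 = -9/2*86 = -387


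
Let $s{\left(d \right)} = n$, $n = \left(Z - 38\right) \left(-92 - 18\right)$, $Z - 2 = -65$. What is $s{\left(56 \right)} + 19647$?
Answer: $30757$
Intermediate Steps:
$Z = -63$ ($Z = 2 - 65 = -63$)
$n = 11110$ ($n = \left(-63 - 38\right) \left(-92 - 18\right) = \left(-101\right) \left(-110\right) = 11110$)
$s{\left(d \right)} = 11110$
$s{\left(56 \right)} + 19647 = 11110 + 19647 = 30757$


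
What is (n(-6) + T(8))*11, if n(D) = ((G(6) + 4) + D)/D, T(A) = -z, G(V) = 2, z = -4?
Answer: 44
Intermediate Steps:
T(A) = 4 (T(A) = -1*(-4) = 4)
n(D) = (6 + D)/D (n(D) = ((2 + 4) + D)/D = (6 + D)/D)
(n(-6) + T(8))*11 = ((6 - 6)/(-6) + 4)*11 = (-⅙*0 + 4)*11 = (0 + 4)*11 = 4*11 = 44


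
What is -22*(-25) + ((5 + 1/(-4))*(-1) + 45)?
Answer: 2361/4 ≈ 590.25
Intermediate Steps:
-22*(-25) + ((5 + 1/(-4))*(-1) + 45) = 550 + ((5 - ¼)*(-1) + 45) = 550 + ((19/4)*(-1) + 45) = 550 + (-19/4 + 45) = 550 + 161/4 = 2361/4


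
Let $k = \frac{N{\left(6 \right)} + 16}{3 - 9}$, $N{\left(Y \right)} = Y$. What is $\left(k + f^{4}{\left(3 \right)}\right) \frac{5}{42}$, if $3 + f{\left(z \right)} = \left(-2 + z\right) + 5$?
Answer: $\frac{580}{63} \approx 9.2063$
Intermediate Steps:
$f{\left(z \right)} = z$ ($f{\left(z \right)} = -3 + \left(\left(-2 + z\right) + 5\right) = -3 + \left(3 + z\right) = z$)
$k = - \frac{11}{3}$ ($k = \frac{6 + 16}{3 - 9} = \frac{22}{-6} = 22 \left(- \frac{1}{6}\right) = - \frac{11}{3} \approx -3.6667$)
$\left(k + f^{4}{\left(3 \right)}\right) \frac{5}{42} = \left(- \frac{11}{3} + 3^{4}\right) \frac{5}{42} = \left(- \frac{11}{3} + 81\right) 5 \cdot \frac{1}{42} = \frac{232}{3} \cdot \frac{5}{42} = \frac{580}{63}$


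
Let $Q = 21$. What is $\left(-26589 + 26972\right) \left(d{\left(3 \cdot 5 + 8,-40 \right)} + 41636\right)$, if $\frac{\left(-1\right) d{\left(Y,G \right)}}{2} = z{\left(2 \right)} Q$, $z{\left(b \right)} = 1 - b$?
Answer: $15962674$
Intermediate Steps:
$d{\left(Y,G \right)} = 42$ ($d{\left(Y,G \right)} = - 2 \left(1 - 2\right) 21 = - 2 \left(\left(-1\right) 21\right) = \left(-2\right) \left(-21\right) = 42$)
$\left(-26589 + 26972\right) \left(d{\left(3 \cdot 5 + 8,-40 \right)} + 41636\right) = \left(-26589 + 26972\right) \left(42 + 41636\right) = 383 \cdot 41678 = 15962674$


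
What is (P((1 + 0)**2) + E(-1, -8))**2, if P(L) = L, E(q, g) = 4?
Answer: 25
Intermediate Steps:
(P((1 + 0)**2) + E(-1, -8))**2 = ((1 + 0)**2 + 4)**2 = (1**2 + 4)**2 = (1 + 4)**2 = 5**2 = 25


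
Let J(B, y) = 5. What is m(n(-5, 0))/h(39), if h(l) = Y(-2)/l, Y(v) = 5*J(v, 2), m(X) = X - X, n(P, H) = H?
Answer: 0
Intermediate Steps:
m(X) = 0
Y(v) = 25 (Y(v) = 5*5 = 25)
h(l) = 25/l
m(n(-5, 0))/h(39) = 0/((25/39)) = 0/((25*(1/39))) = 0/(25/39) = 0*(39/25) = 0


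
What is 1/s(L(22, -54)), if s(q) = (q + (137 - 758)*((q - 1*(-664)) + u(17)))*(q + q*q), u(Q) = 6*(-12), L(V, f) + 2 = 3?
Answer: -1/736504 ≈ -1.3578e-6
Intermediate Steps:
L(V, f) = 1 (L(V, f) = -2 + 3 = 1)
u(Q) = -72
s(q) = (-367632 - 620*q)*(q + q²) (s(q) = (q + (137 - 758)*((q - 1*(-664)) - 72))*(q + q*q) = (q - 621*((q + 664) - 72))*(q + q²) = (q - 621*((664 + q) - 72))*(q + q²) = (q - 621*(592 + q))*(q + q²) = (q + (-367632 - 621*q))*(q + q²) = (-367632 - 620*q)*(q + q²))
1/s(L(22, -54)) = 1/(-4*1*(91908 + 155*1² + 92063*1)) = 1/(-4*1*(91908 + 155*1 + 92063)) = 1/(-4*1*(91908 + 155 + 92063)) = 1/(-4*1*184126) = 1/(-736504) = -1/736504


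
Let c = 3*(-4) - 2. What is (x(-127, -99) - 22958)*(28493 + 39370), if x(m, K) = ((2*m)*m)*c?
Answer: -32205743910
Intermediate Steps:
c = -14 (c = -12 - 2 = -14)
x(m, K) = -28*m² (x(m, K) = ((2*m)*m)*(-14) = (2*m²)*(-14) = -28*m²)
(x(-127, -99) - 22958)*(28493 + 39370) = (-28*(-127)² - 22958)*(28493 + 39370) = (-28*16129 - 22958)*67863 = (-451612 - 22958)*67863 = -474570*67863 = -32205743910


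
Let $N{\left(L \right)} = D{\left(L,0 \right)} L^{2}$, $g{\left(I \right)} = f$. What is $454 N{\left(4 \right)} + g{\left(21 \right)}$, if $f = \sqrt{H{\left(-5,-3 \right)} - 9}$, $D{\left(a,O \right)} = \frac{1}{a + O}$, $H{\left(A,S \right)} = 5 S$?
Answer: $1816 + 2 i \sqrt{6} \approx 1816.0 + 4.899 i$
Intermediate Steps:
$D{\left(a,O \right)} = \frac{1}{O + a}$
$f = 2 i \sqrt{6}$ ($f = \sqrt{5 \left(-3\right) - 9} = \sqrt{-15 - 9} = \sqrt{-24} = 2 i \sqrt{6} \approx 4.899 i$)
$g{\left(I \right)} = 2 i \sqrt{6}$
$N{\left(L \right)} = L$ ($N{\left(L \right)} = \frac{L^{2}}{0 + L} = \frac{L^{2}}{L} = L$)
$454 N{\left(4 \right)} + g{\left(21 \right)} = 454 \cdot 4 + 2 i \sqrt{6} = 1816 + 2 i \sqrt{6}$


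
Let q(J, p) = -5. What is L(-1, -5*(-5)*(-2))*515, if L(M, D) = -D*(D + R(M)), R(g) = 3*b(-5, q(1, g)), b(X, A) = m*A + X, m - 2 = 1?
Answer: -2832500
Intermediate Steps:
m = 3 (m = 2 + 1 = 3)
b(X, A) = X + 3*A (b(X, A) = 3*A + X = X + 3*A)
R(g) = -60 (R(g) = 3*(-5 + 3*(-5)) = 3*(-5 - 15) = 3*(-20) = -60)
L(M, D) = -D*(-60 + D) (L(M, D) = -D*(D - 60) = -D*(-60 + D))
L(-1, -5*(-5)*(-2))*515 = ((-5*(-5)*(-2))*(60 - (-5*(-5))*(-2)))*515 = ((25*(-2))*(60 - 25*(-2)))*515 = -50*(60 - 1*(-50))*515 = -50*(60 + 50)*515 = -50*110*515 = -5500*515 = -2832500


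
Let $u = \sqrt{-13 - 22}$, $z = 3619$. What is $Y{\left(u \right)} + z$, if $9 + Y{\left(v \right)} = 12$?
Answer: $3622$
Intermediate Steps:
$u = i \sqrt{35}$ ($u = \sqrt{-35} = i \sqrt{35} \approx 5.9161 i$)
$Y{\left(v \right)} = 3$ ($Y{\left(v \right)} = -9 + 12 = 3$)
$Y{\left(u \right)} + z = 3 + 3619 = 3622$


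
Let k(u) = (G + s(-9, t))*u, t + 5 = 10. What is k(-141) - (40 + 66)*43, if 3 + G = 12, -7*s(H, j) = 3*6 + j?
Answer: -37546/7 ≈ -5363.7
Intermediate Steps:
t = 5 (t = -5 + 10 = 5)
s(H, j) = -18/7 - j/7 (s(H, j) = -(3*6 + j)/7 = -(18 + j)/7 = -18/7 - j/7)
G = 9 (G = -3 + 12 = 9)
k(u) = 40*u/7 (k(u) = (9 + (-18/7 - 1/7*5))*u = (9 + (-18/7 - 5/7))*u = (9 - 23/7)*u = 40*u/7)
k(-141) - (40 + 66)*43 = (40/7)*(-141) - (40 + 66)*43 = -5640/7 - 106*43 = -5640/7 - 1*4558 = -5640/7 - 4558 = -37546/7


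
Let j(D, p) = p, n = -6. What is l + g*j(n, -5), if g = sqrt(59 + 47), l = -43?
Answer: -43 - 5*sqrt(106) ≈ -94.478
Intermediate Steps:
g = sqrt(106) ≈ 10.296
l + g*j(n, -5) = -43 + sqrt(106)*(-5) = -43 - 5*sqrt(106)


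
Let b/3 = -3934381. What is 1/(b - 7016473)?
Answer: -1/18819616 ≈ -5.3136e-8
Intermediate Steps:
b = -11803143 (b = 3*(-3934381) = -11803143)
1/(b - 7016473) = 1/(-11803143 - 7016473) = 1/(-18819616) = -1/18819616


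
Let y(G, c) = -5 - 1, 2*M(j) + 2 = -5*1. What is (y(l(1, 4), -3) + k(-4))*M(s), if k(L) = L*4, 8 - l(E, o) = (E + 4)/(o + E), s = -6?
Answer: 77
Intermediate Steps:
l(E, o) = 8 - (4 + E)/(E + o) (l(E, o) = 8 - (E + 4)/(o + E) = 8 - (4 + E)/(E + o))
M(j) = -7/2 (M(j) = -1 + (-5*1)/2 = -1 + (1/2)*(-5) = -1 - 5/2 = -7/2)
y(G, c) = -6
k(L) = 4*L
(y(l(1, 4), -3) + k(-4))*M(s) = (-6 + 4*(-4))*(-7/2) = (-6 - 16)*(-7/2) = -22*(-7/2) = 77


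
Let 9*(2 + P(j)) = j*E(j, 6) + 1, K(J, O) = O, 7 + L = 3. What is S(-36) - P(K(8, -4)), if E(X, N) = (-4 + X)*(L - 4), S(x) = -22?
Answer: 25/3 ≈ 8.3333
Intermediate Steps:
L = -4 (L = -7 + 3 = -4)
E(X, N) = 32 - 8*X (E(X, N) = (-4 + X)*(-4 - 4) = (-4 + X)*(-8) = 32 - 8*X)
P(j) = -17/9 + j*(32 - 8*j)/9 (P(j) = -2 + (j*(32 - 8*j) + 1)/9 = -2 + (1 + j*(32 - 8*j))/9 = -2 + (1/9 + j*(32 - 8*j)/9) = -17/9 + j*(32 - 8*j)/9)
S(-36) - P(K(8, -4)) = -22 - (-17/9 - 8/9*(-4)*(-4 - 4)) = -22 - (-17/9 - 8/9*(-4)*(-8)) = -22 - (-17/9 - 256/9) = -22 - 1*(-91/3) = -22 + 91/3 = 25/3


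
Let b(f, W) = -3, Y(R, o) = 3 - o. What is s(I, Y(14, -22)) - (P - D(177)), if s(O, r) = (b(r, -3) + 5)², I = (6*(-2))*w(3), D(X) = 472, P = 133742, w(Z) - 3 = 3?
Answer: -133266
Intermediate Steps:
w(Z) = 6 (w(Z) = 3 + 3 = 6)
I = -72 (I = (6*(-2))*6 = -12*6 = -72)
s(O, r) = 4 (s(O, r) = (-3 + 5)² = 2² = 4)
s(I, Y(14, -22)) - (P - D(177)) = 4 - (133742 - 1*472) = 4 - (133742 - 472) = 4 - 1*133270 = 4 - 133270 = -133266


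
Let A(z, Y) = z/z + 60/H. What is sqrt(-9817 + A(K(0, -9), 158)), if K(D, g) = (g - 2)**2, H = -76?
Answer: I*sqrt(3543861)/19 ≈ 99.08*I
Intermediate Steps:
K(D, g) = (-2 + g)**2
A(z, Y) = 4/19 (A(z, Y) = z/z + 60/(-76) = 1 + 60*(-1/76) = 1 - 15/19 = 4/19)
sqrt(-9817 + A(K(0, -9), 158)) = sqrt(-9817 + 4/19) = sqrt(-186519/19) = I*sqrt(3543861)/19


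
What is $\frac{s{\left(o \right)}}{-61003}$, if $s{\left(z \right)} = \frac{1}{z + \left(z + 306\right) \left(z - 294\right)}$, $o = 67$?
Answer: $\frac{1}{5161097812} \approx 1.9376 \cdot 10^{-10}$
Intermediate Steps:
$s{\left(z \right)} = \frac{1}{z + \left(-294 + z\right) \left(306 + z\right)}$ ($s{\left(z \right)} = \frac{1}{z + \left(306 + z\right) \left(-294 + z\right)} = \frac{1}{z + \left(-294 + z\right) \left(306 + z\right)}$)
$\frac{s{\left(o \right)}}{-61003} = \frac{1}{\left(-89964 + 67^{2} + 13 \cdot 67\right) \left(-61003\right)} = \frac{1}{-89964 + 4489 + 871} \left(- \frac{1}{61003}\right) = \frac{1}{-84604} \left(- \frac{1}{61003}\right) = \left(- \frac{1}{84604}\right) \left(- \frac{1}{61003}\right) = \frac{1}{5161097812}$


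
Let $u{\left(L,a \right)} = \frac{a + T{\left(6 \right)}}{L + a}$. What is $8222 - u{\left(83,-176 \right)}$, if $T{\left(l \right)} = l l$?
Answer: $\frac{764506}{93} \approx 8220.5$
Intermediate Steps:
$T{\left(l \right)} = l^{2}$
$u{\left(L,a \right)} = \frac{36 + a}{L + a}$ ($u{\left(L,a \right)} = \frac{a + 6^{2}}{L + a} = \frac{a + 36}{L + a} = \frac{36 + a}{L + a}$)
$8222 - u{\left(83,-176 \right)} = 8222 - \frac{36 - 176}{83 - 176} = 8222 - \frac{1}{-93} \left(-140\right) = 8222 - \left(- \frac{1}{93}\right) \left(-140\right) = 8222 - \frac{140}{93} = \frac{764506}{93}$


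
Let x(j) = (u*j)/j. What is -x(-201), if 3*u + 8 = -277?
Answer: 95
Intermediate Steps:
u = -95 (u = -8/3 + (⅓)*(-277) = -8/3 - 277/3 = -95)
x(j) = -95 (x(j) = (-95*j)/j = -95)
-x(-201) = -1*(-95) = 95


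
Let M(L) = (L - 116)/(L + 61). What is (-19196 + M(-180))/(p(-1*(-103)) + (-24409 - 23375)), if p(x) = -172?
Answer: 30053/75089 ≈ 0.40023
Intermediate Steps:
M(L) = (-116 + L)/(61 + L)
(-19196 + M(-180))/(p(-1*(-103)) + (-24409 - 23375)) = (-19196 + (-116 - 180)/(61 - 180))/(-172 + (-24409 - 23375)) = (-19196 - 296/(-119))/(-172 - 47784) = (-19196 - 1/119*(-296))/(-47956) = (-19196 + 296/119)*(-1/47956) = -2284028/119*(-1/47956) = 30053/75089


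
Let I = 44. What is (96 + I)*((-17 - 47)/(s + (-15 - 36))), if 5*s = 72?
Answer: 44800/183 ≈ 244.81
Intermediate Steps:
s = 72/5 (s = (⅕)*72 = 72/5 ≈ 14.400)
(96 + I)*((-17 - 47)/(s + (-15 - 36))) = (96 + 44)*((-17 - 47)/(72/5 + (-15 - 36))) = 140*(-64/(72/5 - 51)) = 140*(-64/(-183/5)) = 140*(-64*(-5/183)) = 140*(320/183) = 44800/183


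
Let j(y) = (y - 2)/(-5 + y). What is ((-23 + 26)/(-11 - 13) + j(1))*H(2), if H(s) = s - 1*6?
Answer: -½ ≈ -0.50000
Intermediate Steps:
j(y) = (-2 + y)/(-5 + y)
H(s) = -6 + s (H(s) = s - 6 = -6 + s)
((-23 + 26)/(-11 - 13) + j(1))*H(2) = ((-23 + 26)/(-11 - 13) + (-2 + 1)/(-5 + 1))*(-6 + 2) = (3/(-24) - 1/(-4))*(-4) = (3*(-1/24) - ¼*(-1))*(-4) = (-⅛ + ¼)*(-4) = (⅛)*(-4) = -½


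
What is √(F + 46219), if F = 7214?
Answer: 3*√5937 ≈ 231.16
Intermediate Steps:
√(F + 46219) = √(7214 + 46219) = √53433 = 3*√5937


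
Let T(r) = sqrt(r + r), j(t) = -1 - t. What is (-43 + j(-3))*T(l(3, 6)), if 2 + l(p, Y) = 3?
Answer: -41*sqrt(2) ≈ -57.983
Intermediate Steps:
l(p, Y) = 1 (l(p, Y) = -2 + 3 = 1)
T(r) = sqrt(2)*sqrt(r) (T(r) = sqrt(2*r) = sqrt(2)*sqrt(r))
(-43 + j(-3))*T(l(3, 6)) = (-43 + (-1 - 1*(-3)))*(sqrt(2)*sqrt(1)) = (-43 + (-1 + 3))*(sqrt(2)*1) = (-43 + 2)*sqrt(2) = -41*sqrt(2)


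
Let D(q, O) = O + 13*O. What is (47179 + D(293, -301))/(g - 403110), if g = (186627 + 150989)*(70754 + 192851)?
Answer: 8593/17799372514 ≈ 4.8277e-7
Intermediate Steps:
g = 88997265680 (g = 337616*263605 = 88997265680)
D(q, O) = 14*O
(47179 + D(293, -301))/(g - 403110) = (47179 + 14*(-301))/(88997265680 - 403110) = (47179 - 4214)/88996862570 = 42965*(1/88996862570) = 8593/17799372514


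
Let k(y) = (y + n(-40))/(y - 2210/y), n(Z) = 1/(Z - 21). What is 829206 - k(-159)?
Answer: 1166965766886/1407331 ≈ 8.2921e+5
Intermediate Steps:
n(Z) = 1/(-21 + Z)
k(y) = (-1/61 + y)/(y - 2210/y) (k(y) = (y + 1/(-21 - 40))/(y - 2210/y) = (y + 1/(-61))/(y - 2210/y) = (y - 1/61)/(y - 2210/y) = (-1/61 + y)/(y - 2210/y))
829206 - k(-159) = 829206 - (-159)*(-1 + 61*(-159))/(61*(-2210 + (-159)**2)) = 829206 - (-159)*(-1 - 9699)/(61*(-2210 + 25281)) = 829206 - (-159)*(-9700)/(61*23071) = 829206 - 1*1542300/1407331 = 829206 - 1542300/1407331 = 1166965766886/1407331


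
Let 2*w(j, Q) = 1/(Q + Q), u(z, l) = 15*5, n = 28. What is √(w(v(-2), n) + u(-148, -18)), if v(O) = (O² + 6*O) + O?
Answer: √58807/28 ≈ 8.6608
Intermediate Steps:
u(z, l) = 75
v(O) = O² + 7*O
w(j, Q) = 1/(4*Q) (w(j, Q) = 1/(2*(Q + Q)) = 1/(2*((2*Q))) = (1/(2*Q))/2 = 1/(4*Q))
√(w(v(-2), n) + u(-148, -18)) = √((¼)/28 + 75) = √((¼)*(1/28) + 75) = √(1/112 + 75) = √(8401/112) = √58807/28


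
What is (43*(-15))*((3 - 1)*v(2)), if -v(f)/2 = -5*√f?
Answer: -12900*√2 ≈ -18243.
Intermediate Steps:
v(f) = 10*√f (v(f) = -(-10)*√f = 10*√f)
(43*(-15))*((3 - 1)*v(2)) = (43*(-15))*((3 - 1)*(10*√2)) = -1290*10*√2 = -12900*√2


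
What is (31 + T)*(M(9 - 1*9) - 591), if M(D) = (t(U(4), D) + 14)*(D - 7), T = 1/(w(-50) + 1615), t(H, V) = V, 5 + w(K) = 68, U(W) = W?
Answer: -35841091/1678 ≈ -21359.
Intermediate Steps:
w(K) = 63 (w(K) = -5 + 68 = 63)
T = 1/1678 (T = 1/(63 + 1615) = 1/1678 ≈ 0.00059595)
M(D) = (-7 + D)*(14 + D) (M(D) = (D + 14)*(D - 7) = (14 + D)*(-7 + D) = (-7 + D)*(14 + D))
(31 + T)*(M(9 - 1*9) - 591) = (31 + 1/1678)*((-98 + (9 - 1*9)**2 + 7*(9 - 1*9)) - 591) = 52019*((-98 + (9 - 9)**2 + 7*(9 - 9)) - 591)/1678 = 52019*((-98 + 0**2 + 7*0) - 591)/1678 = 52019*((-98 + 0 + 0) - 591)/1678 = 52019*(-98 - 591)/1678 = (52019/1678)*(-689) = -35841091/1678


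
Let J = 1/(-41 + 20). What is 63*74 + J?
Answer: 97901/21 ≈ 4662.0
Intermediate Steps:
J = -1/21 (J = 1/(-21) = -1/21 ≈ -0.047619)
63*74 + J = 63*74 - 1/21 = 4662 - 1/21 = 97901/21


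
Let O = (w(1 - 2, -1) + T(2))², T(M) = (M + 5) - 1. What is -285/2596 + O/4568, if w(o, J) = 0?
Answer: -151053/1482316 ≈ -0.10190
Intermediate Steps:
T(M) = 4 + M (T(M) = (5 + M) - 1 = 4 + M)
O = 36 (O = (0 + (4 + 2))² = (0 + 6)² = 6² = 36)
-285/2596 + O/4568 = -285/2596 + 36/4568 = -285*1/2596 + 36*(1/4568) = -285/2596 + 9/1142 = -151053/1482316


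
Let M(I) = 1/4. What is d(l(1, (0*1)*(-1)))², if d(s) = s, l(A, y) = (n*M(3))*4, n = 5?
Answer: 25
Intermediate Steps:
M(I) = ¼
l(A, y) = 5 (l(A, y) = (5*(¼))*4 = (5/4)*4 = 5)
d(l(1, (0*1)*(-1)))² = 5² = 25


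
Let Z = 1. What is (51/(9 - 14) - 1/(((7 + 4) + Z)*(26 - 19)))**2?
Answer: 18395521/176400 ≈ 104.28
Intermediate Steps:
(51/(9 - 14) - 1/(((7 + 4) + Z)*(26 - 19)))**2 = (51/(9 - 14) - 1/(((7 + 4) + 1)*(26 - 19)))**2 = (51/(-5) - 1/((11 + 1)*7))**2 = (51*(-1/5) - 1/(12*7))**2 = (-51/5 - 1/84)**2 = (-4289/420)**2 = 18395521/176400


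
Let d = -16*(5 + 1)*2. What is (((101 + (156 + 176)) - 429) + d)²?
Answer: 35344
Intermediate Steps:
d = -192 (d = -96*2 = -16*12 = -192)
(((101 + (156 + 176)) - 429) + d)² = (((101 + (156 + 176)) - 429) - 192)² = (((101 + 332) - 429) - 192)² = ((433 - 429) - 192)² = (4 - 192)² = (-188)² = 35344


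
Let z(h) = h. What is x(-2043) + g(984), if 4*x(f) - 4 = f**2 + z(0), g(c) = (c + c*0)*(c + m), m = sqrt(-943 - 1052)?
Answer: 8046877/4 + 984*I*sqrt(1995) ≈ 2.0117e+6 + 43951.0*I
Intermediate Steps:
m = I*sqrt(1995) (m = sqrt(-1995) = I*sqrt(1995) ≈ 44.665*I)
g(c) = c*(c + I*sqrt(1995)) (g(c) = (c + c*0)*(c + I*sqrt(1995)) = (c + 0)*(c + I*sqrt(1995)) = c*(c + I*sqrt(1995)))
x(f) = 1 + f**2/4 (x(f) = 1 + (f**2 + 0)/4 = 1 + f**2/4)
x(-2043) + g(984) = (1 + (1/4)*(-2043)**2) + 984*(984 + I*sqrt(1995)) = (1 + (1/4)*4173849) + (968256 + 984*I*sqrt(1995)) = (1 + 4173849/4) + (968256 + 984*I*sqrt(1995)) = 4173853/4 + (968256 + 984*I*sqrt(1995)) = 8046877/4 + 984*I*sqrt(1995)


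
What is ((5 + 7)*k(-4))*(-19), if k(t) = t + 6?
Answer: -456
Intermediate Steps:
k(t) = 6 + t
((5 + 7)*k(-4))*(-19) = ((5 + 7)*(6 - 4))*(-19) = (12*2)*(-19) = 24*(-19) = -456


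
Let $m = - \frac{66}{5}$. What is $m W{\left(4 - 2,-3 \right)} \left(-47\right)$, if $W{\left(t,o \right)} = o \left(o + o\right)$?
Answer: $\frac{55836}{5} \approx 11167.0$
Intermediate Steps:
$m = - \frac{66}{5}$ ($m = \left(-66\right) \frac{1}{5} = - \frac{66}{5} \approx -13.2$)
$W{\left(t,o \right)} = 2 o^{2}$ ($W{\left(t,o \right)} = o 2 o = 2 o^{2}$)
$m W{\left(4 - 2,-3 \right)} \left(-47\right) = - \frac{66 \cdot 2 \left(-3\right)^{2}}{5} \left(-47\right) = - \frac{66 \cdot 2 \cdot 9}{5} \left(-47\right) = \left(- \frac{66}{5}\right) 18 \left(-47\right) = \left(- \frac{1188}{5}\right) \left(-47\right) = \frac{55836}{5}$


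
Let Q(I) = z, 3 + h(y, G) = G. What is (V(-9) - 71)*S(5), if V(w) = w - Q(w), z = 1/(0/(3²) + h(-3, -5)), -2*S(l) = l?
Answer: 3195/16 ≈ 199.69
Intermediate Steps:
h(y, G) = -3 + G
S(l) = -l/2
z = -⅛ (z = 1/(0/(3²) + (-3 - 5)) = 1/(0/9 - 8) = 1/(0*(⅑) - 8) = 1/(0 - 8) = 1/(-8) = -⅛ ≈ -0.12500)
Q(I) = -⅛
V(w) = ⅛ + w (V(w) = w - 1*(-⅛) = w + ⅛ = ⅛ + w)
(V(-9) - 71)*S(5) = ((⅛ - 9) - 71)*(-½*5) = (-71/8 - 71)*(-5/2) = -639/8*(-5/2) = 3195/16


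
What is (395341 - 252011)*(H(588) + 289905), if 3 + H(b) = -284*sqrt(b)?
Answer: 41551653660 - 569880080*sqrt(3) ≈ 4.0565e+10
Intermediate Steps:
H(b) = -3 - 284*sqrt(b)
(395341 - 252011)*(H(588) + 289905) = (395341 - 252011)*((-3 - 3976*sqrt(3)) + 289905) = 143330*((-3 - 3976*sqrt(3)) + 289905) = 143330*(289902 - 3976*sqrt(3)) = 41551653660 - 569880080*sqrt(3)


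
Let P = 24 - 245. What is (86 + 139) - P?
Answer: 446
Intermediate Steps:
P = -221
(86 + 139) - P = (86 + 139) - 1*(-221) = 225 + 221 = 446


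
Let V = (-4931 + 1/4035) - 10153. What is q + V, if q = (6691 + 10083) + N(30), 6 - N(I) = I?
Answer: 6722311/4035 ≈ 1666.0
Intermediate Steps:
N(I) = 6 - I
V = -60863939/4035 (V = (-4931 + 1/4035) - 10153 = -19896584/4035 - 10153 = -60863939/4035 ≈ -15084.)
q = 16750 (q = (6691 + 10083) + (6 - 1*30) = 16774 + (6 - 30) = 16774 - 24 = 16750)
q + V = 16750 - 60863939/4035 = 6722311/4035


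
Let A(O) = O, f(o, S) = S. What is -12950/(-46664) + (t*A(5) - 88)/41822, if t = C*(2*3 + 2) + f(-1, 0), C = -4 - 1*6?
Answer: 129705717/487895452 ≈ 0.26585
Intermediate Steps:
C = -10 (C = -4 - 6 = -10)
t = -80 (t = -10*(2*3 + 2) + 0 = -10*(6 + 2) + 0 = -10*8 + 0 = -80 + 0 = -80)
-12950/(-46664) + (t*A(5) - 88)/41822 = -12950/(-46664) + (-80*5 - 88)/41822 = -12950*(-1/46664) + (-400 - 88)*(1/41822) = 6475/23332 - 488*1/41822 = 6475/23332 - 244/20911 = 129705717/487895452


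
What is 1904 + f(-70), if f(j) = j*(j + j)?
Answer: 11704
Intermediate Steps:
f(j) = 2*j² (f(j) = j*(2*j) = 2*j²)
1904 + f(-70) = 1904 + 2*(-70)² = 1904 + 2*4900 = 1904 + 9800 = 11704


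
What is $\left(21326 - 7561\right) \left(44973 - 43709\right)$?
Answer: $17398960$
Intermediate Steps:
$\left(21326 - 7561\right) \left(44973 - 43709\right) = 13765 \cdot 1264 = 17398960$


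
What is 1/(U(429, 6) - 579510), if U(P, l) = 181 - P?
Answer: -1/579758 ≈ -1.7249e-6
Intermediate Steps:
1/(U(429, 6) - 579510) = 1/((181 - 1*429) - 579510) = 1/((181 - 429) - 579510) = 1/(-248 - 579510) = 1/(-579758) = -1/579758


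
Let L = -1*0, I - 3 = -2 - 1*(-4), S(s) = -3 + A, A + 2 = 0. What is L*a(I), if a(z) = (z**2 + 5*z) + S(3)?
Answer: 0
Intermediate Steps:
A = -2 (A = -2 + 0 = -2)
S(s) = -5 (S(s) = -3 - 2 = -5)
I = 5 (I = 3 + (-2 - 1*(-4)) = 3 + (-2 + 4) = 3 + 2 = 5)
L = 0
a(z) = -5 + z**2 + 5*z (a(z) = (z**2 + 5*z) - 5 = -5 + z**2 + 5*z)
L*a(I) = 0*(-5 + 5**2 + 5*5) = 0*(-5 + 25 + 25) = 0*45 = 0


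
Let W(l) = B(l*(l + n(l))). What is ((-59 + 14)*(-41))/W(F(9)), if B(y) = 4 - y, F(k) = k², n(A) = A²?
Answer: -1845/537998 ≈ -0.0034294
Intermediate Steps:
W(l) = 4 - l*(l + l²)
((-59 + 14)*(-41))/W(F(9)) = ((-59 + 14)*(-41))/(4 - (9²)²*(1 + 9²)) = (-45*(-41))/(4 - 1*81²*(1 + 81)) = 1845/(4 - 1*6561*82) = 1845/(4 - 538002) = 1845/(-537998) = 1845*(-1/537998) = -1845/537998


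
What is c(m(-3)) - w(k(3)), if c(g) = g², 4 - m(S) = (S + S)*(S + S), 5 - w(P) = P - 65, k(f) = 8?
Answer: 962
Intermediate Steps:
w(P) = 70 - P (w(P) = 5 - (P - 65) = 5 - (-65 + P) = 5 + (65 - P) = 70 - P)
m(S) = 4 - 4*S² (m(S) = 4 - (S + S)*(S + S) = 4 - 2*S*2*S = 4 - 4*S²)
c(m(-3)) - w(k(3)) = (4 - 4*(-3)²)² - (70 - 1*8) = (4 - 4*9)² - (70 - 8) = (4 - 36)² - 1*62 = (-32)² - 62 = 1024 - 62 = 962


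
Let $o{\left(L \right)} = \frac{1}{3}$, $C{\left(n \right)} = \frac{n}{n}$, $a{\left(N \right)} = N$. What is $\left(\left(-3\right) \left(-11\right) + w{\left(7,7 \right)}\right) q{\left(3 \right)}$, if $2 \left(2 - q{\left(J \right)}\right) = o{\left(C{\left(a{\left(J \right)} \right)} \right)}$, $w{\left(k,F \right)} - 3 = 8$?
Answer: $\frac{242}{3} \approx 80.667$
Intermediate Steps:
$w{\left(k,F \right)} = 11$ ($w{\left(k,F \right)} = 3 + 8 = 11$)
$C{\left(n \right)} = 1$
$o{\left(L \right)} = \frac{1}{3}$
$q{\left(J \right)} = \frac{11}{6}$ ($q{\left(J \right)} = 2 - \frac{1}{6} = \frac{11}{6}$)
$\left(\left(-3\right) \left(-11\right) + w{\left(7,7 \right)}\right) q{\left(3 \right)} = \left(\left(-3\right) \left(-11\right) + 11\right) \frac{11}{6} = \left(33 + 11\right) \frac{11}{6} = 44 \cdot \frac{11}{6} = \frac{242}{3}$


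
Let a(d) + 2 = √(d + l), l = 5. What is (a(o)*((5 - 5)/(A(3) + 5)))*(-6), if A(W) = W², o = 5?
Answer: 0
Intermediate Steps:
a(d) = -2 + √(5 + d) (a(d) = -2 + √(d + 5) = -2 + √(5 + d))
(a(o)*((5 - 5)/(A(3) + 5)))*(-6) = ((-2 + √(5 + 5))*((5 - 5)/(3² + 5)))*(-6) = ((-2 + √10)*(0/(9 + 5)))*(-6) = ((-2 + √10)*(0/14))*(-6) = ((-2 + √10)*(0*(1/14)))*(-6) = ((-2 + √10)*0)*(-6) = 0*(-6) = 0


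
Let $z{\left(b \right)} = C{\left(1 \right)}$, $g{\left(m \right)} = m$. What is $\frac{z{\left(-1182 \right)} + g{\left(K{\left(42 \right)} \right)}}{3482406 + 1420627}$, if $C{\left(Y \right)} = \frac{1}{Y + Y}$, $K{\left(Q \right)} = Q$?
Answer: $\frac{85}{9806066} \approx 8.6681 \cdot 10^{-6}$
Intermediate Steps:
$C{\left(Y \right)} = \frac{1}{2 Y}$
$z{\left(b \right)} = \frac{1}{2}$ ($z{\left(b \right)} = \frac{1}{2 \cdot 1} = \frac{1}{2} \cdot 1 = \frac{1}{2}$)
$\frac{z{\left(-1182 \right)} + g{\left(K{\left(42 \right)} \right)}}{3482406 + 1420627} = \frac{\frac{1}{2} + 42}{3482406 + 1420627} = \frac{85}{2 \cdot 4903033} = \frac{85}{2} \cdot \frac{1}{4903033} = \frac{85}{9806066}$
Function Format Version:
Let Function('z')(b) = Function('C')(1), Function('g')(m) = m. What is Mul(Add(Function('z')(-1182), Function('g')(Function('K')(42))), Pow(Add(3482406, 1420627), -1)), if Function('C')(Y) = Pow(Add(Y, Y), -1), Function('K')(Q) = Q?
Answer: Rational(85, 9806066) ≈ 8.6681e-6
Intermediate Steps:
Function('C')(Y) = Mul(Rational(1, 2), Pow(Y, -1)) (Function('C')(Y) = Pow(Mul(2, Y), -1) = Mul(Rational(1, 2), Pow(Y, -1)))
Function('z')(b) = Rational(1, 2) (Function('z')(b) = Mul(Rational(1, 2), Pow(1, -1)) = Mul(Rational(1, 2), 1) = Rational(1, 2))
Mul(Add(Function('z')(-1182), Function('g')(Function('K')(42))), Pow(Add(3482406, 1420627), -1)) = Mul(Add(Rational(1, 2), 42), Pow(Add(3482406, 1420627), -1)) = Mul(Rational(85, 2), Pow(4903033, -1)) = Mul(Rational(85, 2), Rational(1, 4903033)) = Rational(85, 9806066)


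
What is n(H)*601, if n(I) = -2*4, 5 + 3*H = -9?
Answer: -4808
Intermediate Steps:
H = -14/3 (H = -5/3 + (⅓)*(-9) = -5/3 - 3 = -14/3 ≈ -4.6667)
n(I) = -8
n(H)*601 = -8*601 = -4808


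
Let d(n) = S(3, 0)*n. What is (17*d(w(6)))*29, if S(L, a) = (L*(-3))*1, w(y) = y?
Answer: -26622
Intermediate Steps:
S(L, a) = -3*L (S(L, a) = -3*L*1 = -3*L)
d(n) = -9*n (d(n) = (-3*3)*n = -9*n)
(17*d(w(6)))*29 = (17*(-9*6))*29 = (17*(-54))*29 = -918*29 = -26622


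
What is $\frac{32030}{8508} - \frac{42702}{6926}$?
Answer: $- \frac{35367209}{14731602} \approx -2.4008$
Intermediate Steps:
$\frac{32030}{8508} - \frac{42702}{6926} = 32030 \cdot \frac{1}{8508} - \frac{21351}{3463} = \frac{16015}{4254} - \frac{21351}{3463} = - \frac{35367209}{14731602}$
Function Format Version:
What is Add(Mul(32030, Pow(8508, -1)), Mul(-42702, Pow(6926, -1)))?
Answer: Rational(-35367209, 14731602) ≈ -2.4008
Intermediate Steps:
Add(Mul(32030, Pow(8508, -1)), Mul(-42702, Pow(6926, -1))) = Add(Mul(32030, Rational(1, 8508)), Mul(-42702, Rational(1, 6926))) = Add(Rational(16015, 4254), Rational(-21351, 3463)) = Rational(-35367209, 14731602)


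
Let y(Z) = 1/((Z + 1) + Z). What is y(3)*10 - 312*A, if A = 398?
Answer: -869222/7 ≈ -1.2417e+5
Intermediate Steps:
y(Z) = 1/(1 + 2*Z) (y(Z) = 1/((1 + Z) + Z) = 1/(1 + 2*Z))
y(3)*10 - 312*A = 10/(1 + 2*3) - 312*398 = 10/(1 + 6) - 124176 = 10/7 - 124176 = -869222/7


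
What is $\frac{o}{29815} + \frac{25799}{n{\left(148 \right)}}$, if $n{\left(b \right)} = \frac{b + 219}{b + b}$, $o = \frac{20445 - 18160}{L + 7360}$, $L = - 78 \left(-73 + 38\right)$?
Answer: $\frac{459463016289399}{22081167890} \approx 20808.0$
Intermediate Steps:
$L = 2730$ ($L = \left(-78\right) \left(-35\right) = 2730$)
$o = \frac{457}{2018}$ ($o = \frac{20445 - 18160}{2730 + 7360} = \frac{2285}{10090} = 2285 \cdot \frac{1}{10090} = \frac{457}{2018} \approx 0.22646$)
$n{\left(b \right)} = \frac{219 + b}{2 b}$
$\frac{o}{29815} + \frac{25799}{n{\left(148 \right)}} = \frac{457}{2018 \cdot 29815} + \frac{25799}{\frac{1}{2} \cdot \frac{1}{148} \left(219 + 148\right)} = \frac{457}{2018} \cdot \frac{1}{29815} + \frac{25799}{\frac{1}{2} \cdot \frac{1}{148} \cdot 367} = \frac{457}{60166670} + \frac{25799}{\frac{367}{296}} = \frac{457}{60166670} + 25799 \cdot \frac{296}{367} = \frac{457}{60166670} + \frac{7636504}{367} = \frac{459463016289399}{22081167890}$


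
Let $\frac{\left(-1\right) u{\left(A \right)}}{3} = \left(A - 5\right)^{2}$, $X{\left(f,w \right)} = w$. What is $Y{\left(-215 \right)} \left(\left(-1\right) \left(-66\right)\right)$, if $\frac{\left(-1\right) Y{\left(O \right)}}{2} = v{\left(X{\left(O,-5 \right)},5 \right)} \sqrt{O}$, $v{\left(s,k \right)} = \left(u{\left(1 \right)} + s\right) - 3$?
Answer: $7392 i \sqrt{215} \approx 1.0839 \cdot 10^{5} i$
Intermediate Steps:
$u{\left(A \right)} = - 3 \left(-5 + A\right)^{2}$ ($u{\left(A \right)} = - 3 \left(A - 5\right)^{2} = - 3 \left(-5 + A\right)^{2}$)
$v{\left(s,k \right)} = -51 + s$ ($v{\left(s,k \right)} = \left(- 3 \left(-5 + 1\right)^{2} + s\right) - 3 = \left(- 3 \left(-4\right)^{2} + s\right) - 3 = \left(\left(-3\right) 16 + s\right) - 3 = \left(-48 + s\right) - 3 = -51 + s$)
$Y{\left(O \right)} = 112 \sqrt{O}$ ($Y{\left(O \right)} = - 2 \left(-51 - 5\right) \sqrt{O} = - 2 \left(- 56 \sqrt{O}\right) = 112 \sqrt{O}$)
$Y{\left(-215 \right)} \left(\left(-1\right) \left(-66\right)\right) = 112 \sqrt{-215} \left(\left(-1\right) \left(-66\right)\right) = 112 i \sqrt{215} \cdot 66 = 7392 i \sqrt{215}$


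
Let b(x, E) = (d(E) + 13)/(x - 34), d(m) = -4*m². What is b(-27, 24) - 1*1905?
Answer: -113914/61 ≈ -1867.4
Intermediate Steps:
b(x, E) = (13 - 4*E²)/(-34 + x) (b(x, E) = (-4*E² + 13)/(x - 34) = (13 - 4*E²)/(-34 + x))
b(-27, 24) - 1*1905 = (13 - 4*24²)/(-34 - 27) - 1*1905 = (13 - 4*576)/(-61) - 1905 = -(13 - 2304)/61 - 1905 = -1/61*(-2291) - 1905 = 2291/61 - 1905 = -113914/61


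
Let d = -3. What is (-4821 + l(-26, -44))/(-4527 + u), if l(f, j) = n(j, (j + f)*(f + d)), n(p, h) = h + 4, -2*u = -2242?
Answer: 2787/3406 ≈ 0.81826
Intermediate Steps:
u = 1121 (u = -½*(-2242) = 1121)
n(p, h) = 4 + h
l(f, j) = 4 + (-3 + f)*(f + j) (l(f, j) = 4 + (j + f)*(f - 3) = 4 + (f + j)*(-3 + f) = 4 + (-3 + f)*(f + j))
(-4821 + l(-26, -44))/(-4527 + u) = (-4821 + (4 + (-26)² - 3*(-26) - 3*(-44) - 26*(-44)))/(-4527 + 1121) = (-4821 + (4 + 676 + 78 + 132 + 1144))/(-3406) = (-4821 + 2034)*(-1/3406) = -2787*(-1/3406) = 2787/3406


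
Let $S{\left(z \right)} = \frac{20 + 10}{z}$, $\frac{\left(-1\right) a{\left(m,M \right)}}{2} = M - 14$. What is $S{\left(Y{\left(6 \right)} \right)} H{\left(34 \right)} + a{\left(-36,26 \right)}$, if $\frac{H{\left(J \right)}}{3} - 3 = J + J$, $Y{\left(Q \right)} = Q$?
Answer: $1041$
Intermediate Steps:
$a{\left(m,M \right)} = 28 - 2 M$ ($a{\left(m,M \right)} = - 2 \left(M - 14\right) = - 2 \left(-14 + M\right) = 28 - 2 M$)
$S{\left(z \right)} = \frac{30}{z}$
$H{\left(J \right)} = 9 + 6 J$ ($H{\left(J \right)} = 9 + 3 \left(J + J\right) = 9 + 3 \cdot 2 J = 9 + 6 J$)
$S{\left(Y{\left(6 \right)} \right)} H{\left(34 \right)} + a{\left(-36,26 \right)} = \frac{30}{6} \left(9 + 6 \cdot 34\right) + \left(28 - 52\right) = 30 \cdot \frac{1}{6} \left(9 + 204\right) + \left(28 - 52\right) = 5 \cdot 213 - 24 = 1065 - 24 = 1041$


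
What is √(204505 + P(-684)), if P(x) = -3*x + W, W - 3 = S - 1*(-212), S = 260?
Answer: 2*√51758 ≈ 455.01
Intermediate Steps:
W = 475 (W = 3 + (260 - 1*(-212)) = 3 + (260 + 212) = 3 + 472 = 475)
P(x) = 475 - 3*x (P(x) = -3*x + 475 = 475 - 3*x)
√(204505 + P(-684)) = √(204505 + (475 - 3*(-684))) = √(204505 + (475 + 2052)) = √(204505 + 2527) = √207032 = 2*√51758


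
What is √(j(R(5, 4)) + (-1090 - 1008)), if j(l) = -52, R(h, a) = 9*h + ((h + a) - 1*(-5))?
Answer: 5*I*√86 ≈ 46.368*I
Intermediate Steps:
R(h, a) = 5 + a + 10*h (R(h, a) = 9*h + ((a + h) + 5) = 9*h + (5 + a + h) = 5 + a + 10*h)
√(j(R(5, 4)) + (-1090 - 1008)) = √(-52 + (-1090 - 1008)) = √(-52 - 2098) = √(-2150) = 5*I*√86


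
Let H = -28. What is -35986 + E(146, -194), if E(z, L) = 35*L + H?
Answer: -42804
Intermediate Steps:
E(z, L) = -28 + 35*L (E(z, L) = 35*L - 28 = -28 + 35*L)
-35986 + E(146, -194) = -35986 + (-28 + 35*(-194)) = -35986 + (-28 - 6790) = -35986 - 6818 = -42804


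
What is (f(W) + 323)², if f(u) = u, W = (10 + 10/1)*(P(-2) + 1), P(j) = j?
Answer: 91809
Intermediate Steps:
W = -20 (W = (10 + 10/1)*(-2 + 1) = (10 + 10*1)*(-1) = (10 + 10)*(-1) = 20*(-1) = -20)
(f(W) + 323)² = (-20 + 323)² = 303² = 91809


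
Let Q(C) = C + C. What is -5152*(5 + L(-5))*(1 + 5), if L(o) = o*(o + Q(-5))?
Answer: -2472960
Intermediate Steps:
Q(C) = 2*C
L(o) = o*(-10 + o) (L(o) = o*(o + 2*(-5)) = o*(o - 10) = o*(-10 + o))
-5152*(5 + L(-5))*(1 + 5) = -5152*(5 - 5*(-10 - 5))*(1 + 5) = -5152*(5 - 5*(-15))*6 = -5152*(5 + 75)*6 = -412160*6 = -5152*480 = -2472960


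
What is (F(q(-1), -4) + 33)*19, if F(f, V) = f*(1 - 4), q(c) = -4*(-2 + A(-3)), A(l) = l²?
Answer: 2223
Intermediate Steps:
q(c) = -28 (q(c) = -4*(-2 + (-3)²) = -4*(-2 + 9) = -4*7 = -28)
F(f, V) = -3*f (F(f, V) = f*(-3) = -3*f)
(F(q(-1), -4) + 33)*19 = (-3*(-28) + 33)*19 = (84 + 33)*19 = 117*19 = 2223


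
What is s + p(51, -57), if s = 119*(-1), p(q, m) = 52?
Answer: -67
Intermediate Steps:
s = -119
s + p(51, -57) = -119 + 52 = -67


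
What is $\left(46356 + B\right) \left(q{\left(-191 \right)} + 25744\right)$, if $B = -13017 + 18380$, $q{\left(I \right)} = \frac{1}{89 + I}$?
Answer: $\frac{135808249753}{102} \approx 1.3315 \cdot 10^{9}$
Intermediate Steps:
$B = 5363$
$\left(46356 + B\right) \left(q{\left(-191 \right)} + 25744\right) = \left(46356 + 5363\right) \left(\frac{1}{89 - 191} + 25744\right) = 51719 \left(\frac{1}{-102} + 25744\right) = 51719 \left(- \frac{1}{102} + 25744\right) = 51719 \cdot \frac{2625887}{102} = \frac{135808249753}{102}$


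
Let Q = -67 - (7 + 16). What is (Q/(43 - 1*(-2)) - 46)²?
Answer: 2304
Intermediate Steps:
Q = -90 (Q = -67 - 1*23 = -67 - 23 = -90)
(Q/(43 - 1*(-2)) - 46)² = (-90/(43 - 1*(-2)) - 46)² = (-90/(43 + 2) - 46)² = (-90/45 - 46)² = (-90*1/45 - 46)² = (-2 - 46)² = (-48)² = 2304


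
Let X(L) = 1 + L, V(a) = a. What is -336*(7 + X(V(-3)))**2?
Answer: -8400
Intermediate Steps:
-336*(7 + X(V(-3)))**2 = -336*(7 + (1 - 3))**2 = -336*(7 - 2)**2 = -336*5**2 = -336*25 = -8400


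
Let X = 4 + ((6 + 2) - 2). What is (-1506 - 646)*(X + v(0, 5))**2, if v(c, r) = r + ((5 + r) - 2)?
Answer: -1138408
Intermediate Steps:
X = 10 (X = 4 + (8 - 2) = 4 + 6 = 10)
v(c, r) = 3 + 2*r (v(c, r) = r + (3 + r) = 3 + 2*r)
(-1506 - 646)*(X + v(0, 5))**2 = (-1506 - 646)*(10 + (3 + 2*5))**2 = -2152*(10 + (3 + 10))**2 = -2152*(10 + 13)**2 = -2152*23**2 = -2152*529 = -1138408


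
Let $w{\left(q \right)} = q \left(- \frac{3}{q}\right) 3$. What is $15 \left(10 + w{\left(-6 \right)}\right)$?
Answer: $15$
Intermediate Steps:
$w{\left(q \right)} = -9$ ($w{\left(q \right)} = \left(-3\right) 3 = -9$)
$15 \left(10 + w{\left(-6 \right)}\right) = 15 \left(10 - 9\right) = 15 \cdot 1 = 15$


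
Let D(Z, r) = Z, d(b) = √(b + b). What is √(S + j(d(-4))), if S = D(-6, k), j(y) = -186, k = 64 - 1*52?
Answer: 8*I*√3 ≈ 13.856*I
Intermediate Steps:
d(b) = √2*√b (d(b) = √(2*b) = √2*√b)
k = 12 (k = 64 - 52 = 12)
S = -6
√(S + j(d(-4))) = √(-6 - 186) = √(-192) = 8*I*√3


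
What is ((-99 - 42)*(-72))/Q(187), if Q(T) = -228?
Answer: -846/19 ≈ -44.526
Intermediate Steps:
((-99 - 42)*(-72))/Q(187) = ((-99 - 42)*(-72))/(-228) = -141*(-72)*(-1/228) = 10152*(-1/228) = -846/19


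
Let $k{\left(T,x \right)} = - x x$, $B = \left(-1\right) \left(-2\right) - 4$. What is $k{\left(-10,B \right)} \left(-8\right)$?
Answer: $32$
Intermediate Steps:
$B = -2$ ($B = 2 - 4 = -2$)
$k{\left(T,x \right)} = - x^{2}$
$k{\left(-10,B \right)} \left(-8\right) = - \left(-2\right)^{2} \left(-8\right) = \left(-1\right) 4 \left(-8\right) = \left(-4\right) \left(-8\right) = 32$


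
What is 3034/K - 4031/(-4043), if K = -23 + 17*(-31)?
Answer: -5024706/1111825 ≈ -4.5193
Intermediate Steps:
K = -550 (K = -23 - 527 = -550)
3034/K - 4031/(-4043) = 3034/(-550) - 4031/(-4043) = 3034*(-1/550) - 4031*(-1/4043) = -1517/275 + 4031/4043 = -5024706/1111825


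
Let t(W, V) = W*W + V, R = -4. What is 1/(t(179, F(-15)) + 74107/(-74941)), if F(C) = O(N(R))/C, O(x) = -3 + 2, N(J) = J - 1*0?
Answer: 1124115/36016732051 ≈ 3.1211e-5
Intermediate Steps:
N(J) = J (N(J) = J + 0 = J)
O(x) = -1
F(C) = -1/C
t(W, V) = V + W² (t(W, V) = W² + V = V + W²)
1/(t(179, F(-15)) + 74107/(-74941)) = 1/((-1/(-15) + 179²) + 74107/(-74941)) = 1/((-1*(-1/15) + 32041) + 74107*(-1/74941)) = 1/((1/15 + 32041) - 74107/74941) = 1/(480616/15 - 74107/74941) = 1/(36016732051/1124115) = 1124115/36016732051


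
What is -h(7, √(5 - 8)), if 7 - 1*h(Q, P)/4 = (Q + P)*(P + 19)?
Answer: 492 + 104*I*√3 ≈ 492.0 + 180.13*I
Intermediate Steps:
h(Q, P) = 28 - 4*(19 + P)*(P + Q) (h(Q, P) = 28 - 4*(Q + P)*(P + 19) = 28 - 4*(P + Q)*(19 + P) = 28 - 4*(19 + P)*(P + Q))
-h(7, √(5 - 8)) = -(28 - 76*√(5 - 8) - 76*7 - 4*(√(5 - 8))² - 4*√(5 - 8)*7) = -(28 - 76*I*√3 - 532 - 4*(√(-3))² - 4*√(-3)*7) = -(28 - 76*I*√3 - 532 - 4*(I*√3)² - 4*I*√3*7) = -(28 - 76*I*√3 - 532 - 4*(-3) - 28*I*√3) = -(28 - 76*I*√3 - 532 + 12 - 28*I*√3) = -(-492 - 104*I*√3) = 492 + 104*I*√3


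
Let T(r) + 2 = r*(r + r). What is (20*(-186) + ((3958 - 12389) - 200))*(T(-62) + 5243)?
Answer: -159686079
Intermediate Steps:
T(r) = -2 + 2*r² (T(r) = -2 + r*(r + r) = -2 + r*(2*r) = -2 + 2*r²)
(20*(-186) + ((3958 - 12389) - 200))*(T(-62) + 5243) = (20*(-186) + ((3958 - 12389) - 200))*((-2 + 2*(-62)²) + 5243) = (-3720 + (-8431 - 200))*((-2 + 2*3844) + 5243) = (-3720 - 8631)*((-2 + 7688) + 5243) = -12351*(7686 + 5243) = -12351*12929 = -159686079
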